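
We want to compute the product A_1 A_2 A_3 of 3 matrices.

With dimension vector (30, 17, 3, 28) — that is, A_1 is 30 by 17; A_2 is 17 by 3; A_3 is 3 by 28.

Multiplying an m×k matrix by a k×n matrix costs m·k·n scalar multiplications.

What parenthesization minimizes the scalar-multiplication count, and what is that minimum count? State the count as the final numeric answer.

(A_1 (A_2 A_3)): cost 15708.
((A_1 A_2) A_3): cost 4050.
Optimal: ((A_1 A_2) A_3) with cost 4050.

4050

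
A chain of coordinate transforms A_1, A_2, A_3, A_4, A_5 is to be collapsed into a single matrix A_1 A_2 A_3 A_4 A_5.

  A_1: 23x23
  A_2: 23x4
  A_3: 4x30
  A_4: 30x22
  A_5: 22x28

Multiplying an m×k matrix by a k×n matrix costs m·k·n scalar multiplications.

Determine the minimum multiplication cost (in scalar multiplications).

Adjacent pairs: A_1A_2 = 23·23·4 = 2116; A_2A_3 = 23·4·30 = 2760; A_3A_4 = 4·30·22 = 2640; A_4A_5 = 30·22·28 = 18480.
Length 3: A_1..A_3: k=1: 0+2760+23·23·30=18630; k=2: 2116+0+23·4·30=4876 → min 4876 | A_2..A_4: k=2: 0+2640+23·4·22=4664; k=3: 2760+0+23·30·22=17940 → min 4664 | A_3..A_5: k=3: 0+18480+4·30·28=21840; k=4: 2640+0+4·22·28=5104 → min 5104.
Length 4: A_1..A_4: k=1: 0+4664+23·23·22=16302; k=2: 2116+2640+23·4·22=6780; k=3: 4876+0+23·30·22=20056 → min 6780 | A_2..A_5: k=2: 0+5104+23·4·28=7680; k=3: 2760+18480+23·30·28=40560; k=4: 4664+0+23·22·28=18832 → min 7680.
Length 5: A_1..A_5: k=1: 0+7680+23·23·28=22492; k=2: 2116+5104+23·4·28=9796; k=3: 4876+18480+23·30·28=42676; k=4: 6780+0+23·22·28=20948 → min 9796.
Optimal order: ((A_1 A_2) ((A_3 A_4) A_5)) with cost 9796.

9796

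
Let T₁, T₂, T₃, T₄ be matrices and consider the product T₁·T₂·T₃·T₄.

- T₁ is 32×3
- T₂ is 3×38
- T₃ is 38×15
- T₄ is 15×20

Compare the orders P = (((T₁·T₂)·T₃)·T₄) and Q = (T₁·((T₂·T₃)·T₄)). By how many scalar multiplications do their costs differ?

Order P = (((T₁·T₂)·T₃)·T₄): (T₁·T₂): 32×3 by 3×38 → 32×38, cost 32·3·38 = 3648; ((T₁·T₂)·T₃): 32×38 by 38×15 → 32×15, cost 32·38·15 = 18240; cumulative 21888; (((T₁·T₂)·T₃)·T₄): 32×15 by 15×20 → 32×20, cost 32·15·20 = 9600; cumulative 31488. Total 31488.
Order Q = (T₁·((T₂·T₃)·T₄)): (T₂·T₃): 3×38 by 38×15 → 3×15, cost 3·38·15 = 1710; ((T₂·T₃)·T₄): 3×15 by 15×20 → 3×20, cost 3·15·20 = 900; cumulative 2610; (T₁·((T₂·T₃)·T₄)): 32×3 by 3×20 → 32×20, cost 32·3·20 = 1920; cumulative 4530. Total 4530.
Difference: |31488 − 4530| = 26958.

26958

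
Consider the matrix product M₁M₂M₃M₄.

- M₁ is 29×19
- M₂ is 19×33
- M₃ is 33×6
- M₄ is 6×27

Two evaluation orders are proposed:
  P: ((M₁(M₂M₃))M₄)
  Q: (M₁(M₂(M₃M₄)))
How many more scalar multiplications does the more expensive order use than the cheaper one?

25386

Order P = ((M₁(M₂M₃))M₄): (M₂M₃): 19×33 by 33×6 → 19×6, cost 19·33·6 = 3762; (M₁(M₂M₃)): 29×19 by 19×6 → 29×6, cost 29·19·6 = 3306; cumulative 7068; ((M₁(M₂M₃))M₄): 29×6 by 6×27 → 29×27, cost 29·6·27 = 4698; cumulative 11766. Total 11766.
Order Q = (M₁(M₂(M₃M₄))): (M₃M₄): 33×6 by 6×27 → 33×27, cost 33·6·27 = 5346; (M₂(M₃M₄)): 19×33 by 33×27 → 19×27, cost 19·33·27 = 16929; cumulative 22275; (M₁(M₂(M₃M₄))): 29×19 by 19×27 → 29×27, cost 29·19·27 = 14877; cumulative 37152. Total 37152.
Difference: |11766 − 37152| = 25386.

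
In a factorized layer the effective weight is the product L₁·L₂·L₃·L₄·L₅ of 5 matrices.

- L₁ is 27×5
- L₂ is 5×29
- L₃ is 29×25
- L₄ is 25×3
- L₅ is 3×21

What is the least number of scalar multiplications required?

4716

Adjacent pairs: L₁L₂ = 27·5·29 = 3915; L₂L₃ = 5·29·25 = 3625; L₃L₄ = 29·25·3 = 2175; L₄L₅ = 25·3·21 = 1575.
Length 3: L₁..L₃: k=1: 0+3625+27·5·25=7000; k=2: 3915+0+27·29·25=23490 → min 7000 | L₂..L₄: k=2: 0+2175+5·29·3=2610; k=3: 3625+0+5·25·3=4000 → min 2610 | L₃..L₅: k=3: 0+1575+29·25·21=16800; k=4: 2175+0+29·3·21=4002 → min 4002.
Length 4: L₁..L₄: k=1: 0+2610+27·5·3=3015; k=2: 3915+2175+27·29·3=8439; k=3: 7000+0+27·25·3=9025 → min 3015 | L₂..L₅: k=2: 0+4002+5·29·21=7047; k=3: 3625+1575+5·25·21=7825; k=4: 2610+0+5·3·21=2925 → min 2925.
Length 5: L₁..L₅: k=1: 0+2925+27·5·21=5760; k=2: 3915+4002+27·29·21=24360; k=3: 7000+1575+27·25·21=22750; k=4: 3015+0+27·3·21=4716 → min 4716.
Optimal order: ((L₁·(L₂·(L₃·L₄)))·L₅) with cost 4716.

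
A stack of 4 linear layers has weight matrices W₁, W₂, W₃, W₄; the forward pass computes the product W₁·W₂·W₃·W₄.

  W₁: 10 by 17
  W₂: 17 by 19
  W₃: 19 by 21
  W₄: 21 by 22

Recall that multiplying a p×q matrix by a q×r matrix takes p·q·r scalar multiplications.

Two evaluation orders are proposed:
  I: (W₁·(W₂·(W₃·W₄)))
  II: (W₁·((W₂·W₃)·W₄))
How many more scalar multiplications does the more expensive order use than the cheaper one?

Order I = (W₁·(W₂·(W₃·W₄))): (W₃·W₄): 19×21 by 21×22 → 19×22, cost 19·21·22 = 8778; (W₂·(W₃·W₄)): 17×19 by 19×22 → 17×22, cost 17·19·22 = 7106; cumulative 15884; (W₁·(W₂·(W₃·W₄))): 10×17 by 17×22 → 10×22, cost 10·17·22 = 3740; cumulative 19624. Total 19624.
Order II = (W₁·((W₂·W₃)·W₄)): (W₂·W₃): 17×19 by 19×21 → 17×21, cost 17·19·21 = 6783; ((W₂·W₃)·W₄): 17×21 by 21×22 → 17×22, cost 17·21·22 = 7854; cumulative 14637; (W₁·((W₂·W₃)·W₄)): 10×17 by 17×22 → 10×22, cost 10·17·22 = 3740; cumulative 18377. Total 18377.
Difference: |19624 − 18377| = 1247.

1247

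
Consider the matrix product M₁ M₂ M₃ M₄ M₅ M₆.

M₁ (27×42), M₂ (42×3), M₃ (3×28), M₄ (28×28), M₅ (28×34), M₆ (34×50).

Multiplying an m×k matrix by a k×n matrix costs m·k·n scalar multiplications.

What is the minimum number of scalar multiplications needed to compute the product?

Adjacent pairs: M₁M₂ = 27·42·3 = 3402; M₂M₃ = 42·3·28 = 3528; M₃M₄ = 3·28·28 = 2352; M₄M₅ = 28·28·34 = 26656; M₅M₆ = 28·34·50 = 47600.
Length 3: M₁..M₃: k=1: 0+3528+27·42·28=35280; k=2: 3402+0+27·3·28=5670 → min 5670 | M₂..M₄: k=2: 0+2352+42·3·28=5880; k=3: 3528+0+42·28·28=36456 → min 5880 | M₃..M₅: k=3: 0+26656+3·28·34=29512; k=4: 2352+0+3·28·34=5208 → min 5208 | M₄..M₆: k=4: 0+47600+28·28·50=86800; k=5: 26656+0+28·34·50=74256 → min 74256.
Length 4: M₁..M₄: k=1: 0+5880+27·42·28=37632; k=2: 3402+2352+27·3·28=8022; k=3: 5670+0+27·28·28=26838 → min 8022 | M₂..M₅: k=2: 0+5208+42·3·34=9492; k=3: 3528+26656+42·28·34=70168; k=4: 5880+0+42·28·34=45864 → min 9492 | M₃..M₆: k=3: 0+74256+3·28·50=78456; k=4: 2352+47600+3·28·50=54152; k=5: 5208+0+3·34·50=10308 → min 10308.
Length 5: M₁..M₅: k=1: 0+9492+27·42·34=48048; k=2: 3402+5208+27·3·34=11364; k=3: 5670+26656+27·28·34=58030; k=4: 8022+0+27·28·34=33726 → min 11364 | M₂..M₆: k=2: 0+10308+42·3·50=16608; k=3: 3528+74256+42·28·50=136584; k=4: 5880+47600+42·28·50=112280; k=5: 9492+0+42·34·50=80892 → min 16608.
Length 6: M₁..M₆: k=1: 0+16608+27·42·50=73308; k=2: 3402+10308+27·3·50=17760; k=3: 5670+74256+27·28·50=117726; k=4: 8022+47600+27·28·50=93422; k=5: 11364+0+27·34·50=57264 → min 17760.
Optimal order: ((M₁ M₂) (((M₃ M₄) M₅) M₆)) with cost 17760.

17760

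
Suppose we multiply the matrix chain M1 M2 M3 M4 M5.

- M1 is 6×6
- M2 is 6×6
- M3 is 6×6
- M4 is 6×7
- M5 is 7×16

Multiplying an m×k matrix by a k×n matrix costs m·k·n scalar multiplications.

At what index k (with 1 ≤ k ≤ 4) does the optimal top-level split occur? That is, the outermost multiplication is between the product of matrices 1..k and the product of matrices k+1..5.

4

Adjacent pairs: M1M2 = 6·6·6 = 216; M2M3 = 6·6·6 = 216; M3M4 = 6·6·7 = 252; M4M5 = 6·7·16 = 672.
Length 3: M1..M3: k=1: 0+216+6·6·6=432; k=2: 216+0+6·6·6=432 → min 432 | M2..M4: k=2: 0+252+6·6·7=504; k=3: 216+0+6·6·7=468 → min 468 | M3..M5: k=3: 0+672+6·6·16=1248; k=4: 252+0+6·7·16=924 → min 924.
Length 4: M1..M4: k=1: 0+468+6·6·7=720; k=2: 216+252+6·6·7=720; k=3: 432+0+6·6·7=684 → min 684 | M2..M5: k=2: 0+924+6·6·16=1500; k=3: 216+672+6·6·16=1464; k=4: 468+0+6·7·16=1140 → min 1140.
Top-level splits: k=1: (M1..M1)·(M2..M5) → 0+1140+6·6·16 = 1716; k=2: (M1..M2)·(M3..M5) → 216+924+6·6·16 = 1716; k=3: (M1..M3)·(M4..M5) → 432+672+6·6·16 = 1680; k=4: (M1..M4)·(M5..M5) → 684+0+6·7·16 = 1356.
Best split is after M4, i.e. k = 4.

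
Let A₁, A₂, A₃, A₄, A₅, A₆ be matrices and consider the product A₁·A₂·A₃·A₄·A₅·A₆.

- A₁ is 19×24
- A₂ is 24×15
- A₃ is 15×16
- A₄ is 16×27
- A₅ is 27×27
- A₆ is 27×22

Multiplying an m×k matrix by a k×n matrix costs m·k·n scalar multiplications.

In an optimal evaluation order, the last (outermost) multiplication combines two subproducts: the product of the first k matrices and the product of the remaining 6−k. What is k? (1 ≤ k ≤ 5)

3

Adjacent pairs: A₁A₂ = 19·24·15 = 6840; A₂A₃ = 24·15·16 = 5760; A₃A₄ = 15·16·27 = 6480; A₄A₅ = 16·27·27 = 11664; A₅A₆ = 27·27·22 = 16038.
Length 3: A₁..A₃: k=1: 0+5760+19·24·16=13056; k=2: 6840+0+19·15·16=11400 → min 11400 | A₂..A₄: k=2: 0+6480+24·15·27=16200; k=3: 5760+0+24·16·27=16128 → min 16128 | A₃..A₅: k=3: 0+11664+15·16·27=18144; k=4: 6480+0+15·27·27=17415 → min 17415 | A₄..A₆: k=4: 0+16038+16·27·22=25542; k=5: 11664+0+16·27·22=21168 → min 21168.
Length 4: A₁..A₄: k=1: 0+16128+19·24·27=28440; k=2: 6840+6480+19·15·27=21015; k=3: 11400+0+19·16·27=19608 → min 19608 | A₂..A₅: k=2: 0+17415+24·15·27=27135; k=3: 5760+11664+24·16·27=27792; k=4: 16128+0+24·27·27=33624 → min 27135 | A₃..A₆: k=3: 0+21168+15·16·22=26448; k=4: 6480+16038+15·27·22=31428; k=5: 17415+0+15·27·22=26325 → min 26325.
Length 5: A₁..A₅: k=1: 0+27135+19·24·27=39447; k=2: 6840+17415+19·15·27=31950; k=3: 11400+11664+19·16·27=31272; k=4: 19608+0+19·27·27=33459 → min 31272 | A₂..A₆: k=2: 0+26325+24·15·22=34245; k=3: 5760+21168+24·16·22=35376; k=4: 16128+16038+24·27·22=46422; k=5: 27135+0+24·27·22=41391 → min 34245.
Top-level splits: k=1: (A₁..A₁)·(A₂..A₆) → 0+34245+19·24·22 = 44277; k=2: (A₁..A₂)·(A₃..A₆) → 6840+26325+19·15·22 = 39435; k=3: (A₁..A₃)·(A₄..A₆) → 11400+21168+19·16·22 = 39256; k=4: (A₁..A₄)·(A₅..A₆) → 19608+16038+19·27·22 = 46932; k=5: (A₁..A₅)·(A₆..A₆) → 31272+0+19·27·22 = 42558.
Best split is after A₃, i.e. k = 3.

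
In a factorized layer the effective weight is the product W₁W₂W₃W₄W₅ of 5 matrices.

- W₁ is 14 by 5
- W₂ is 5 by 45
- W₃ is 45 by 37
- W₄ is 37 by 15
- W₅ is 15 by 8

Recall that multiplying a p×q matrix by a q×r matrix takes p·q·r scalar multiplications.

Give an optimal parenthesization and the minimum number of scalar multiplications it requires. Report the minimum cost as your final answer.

12260

Adjacent pairs: W₁W₂ = 14·5·45 = 3150; W₂W₃ = 5·45·37 = 8325; W₃W₄ = 45·37·15 = 24975; W₄W₅ = 37·15·8 = 4440.
Length 3: W₁..W₃: k=1: 0+8325+14·5·37=10915; k=2: 3150+0+14·45·37=26460 → min 10915 | W₂..W₄: k=2: 0+24975+5·45·15=28350; k=3: 8325+0+5·37·15=11100 → min 11100 | W₃..W₅: k=3: 0+4440+45·37·8=17760; k=4: 24975+0+45·15·8=30375 → min 17760.
Length 4: W₁..W₄: k=1: 0+11100+14·5·15=12150; k=2: 3150+24975+14·45·15=37575; k=3: 10915+0+14·37·15=18685 → min 12150 | W₂..W₅: k=2: 0+17760+5·45·8=19560; k=3: 8325+4440+5·37·8=14245; k=4: 11100+0+5·15·8=11700 → min 11700.
Length 5: W₁..W₅: k=1: 0+11700+14·5·8=12260; k=2: 3150+17760+14·45·8=25950; k=3: 10915+4440+14·37·8=19499; k=4: 12150+0+14·15·8=13830 → min 12260.
Optimal parenthesization: (W₁(((W₂W₃)W₄)W₅)) with cost 12260.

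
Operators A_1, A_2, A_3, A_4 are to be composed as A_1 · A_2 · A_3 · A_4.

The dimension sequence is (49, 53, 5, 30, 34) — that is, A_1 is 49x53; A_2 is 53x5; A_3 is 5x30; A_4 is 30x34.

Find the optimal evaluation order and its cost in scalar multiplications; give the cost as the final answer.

26415

Adjacent pairs: A_1A_2 = 49·53·5 = 12985; A_2A_3 = 53·5·30 = 7950; A_3A_4 = 5·30·34 = 5100.
Length 3: A_1..A_3: k=1: 0+7950+49·53·30=85860; k=2: 12985+0+49·5·30=20335 → min 20335 | A_2..A_4: k=2: 0+5100+53·5·34=14110; k=3: 7950+0+53·30·34=62010 → min 14110.
Length 4: A_1..A_4: k=1: 0+14110+49·53·34=102408; k=2: 12985+5100+49·5·34=26415; k=3: 20335+0+49·30·34=70315 → min 26415.
Optimal parenthesization: ((A_1 · A_2) · (A_3 · A_4)) with cost 26415.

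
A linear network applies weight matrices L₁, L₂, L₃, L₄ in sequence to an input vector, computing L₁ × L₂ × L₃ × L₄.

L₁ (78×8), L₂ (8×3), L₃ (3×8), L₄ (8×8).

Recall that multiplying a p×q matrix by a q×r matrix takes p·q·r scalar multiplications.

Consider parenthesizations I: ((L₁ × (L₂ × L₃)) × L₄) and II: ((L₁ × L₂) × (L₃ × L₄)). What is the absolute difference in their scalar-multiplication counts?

6240

Order I = ((L₁ × (L₂ × L₃)) × L₄): (L₂ × L₃): 8×3 by 3×8 → 8×8, cost 8·3·8 = 192; (L₁ × (L₂ × L₃)): 78×8 by 8×8 → 78×8, cost 78·8·8 = 4992; cumulative 5184; ((L₁ × (L₂ × L₃)) × L₄): 78×8 by 8×8 → 78×8, cost 78·8·8 = 4992; cumulative 10176. Total 10176.
Order II = ((L₁ × L₂) × (L₃ × L₄)): (L₁ × L₂): 78×8 by 8×3 → 78×3, cost 78·8·3 = 1872; (L₃ × L₄): 3×8 by 8×8 → 3×8, cost 3·8·8 = 192; ((L₁ × L₂) × (L₃ × L₄)): 78×3 by 3×8 → 78×8, cost 78·3·8 = 1872; cumulative 3936. Total 3936.
Difference: |10176 − 3936| = 6240.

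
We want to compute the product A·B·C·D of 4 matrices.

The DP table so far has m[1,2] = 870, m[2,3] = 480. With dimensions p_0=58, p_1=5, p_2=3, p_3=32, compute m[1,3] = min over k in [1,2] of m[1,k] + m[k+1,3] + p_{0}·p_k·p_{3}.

m[1,3] = min over k∈[1,2] of m[1,k]+m[k+1,3]+p_{0}·p_k·p_{3}.
k=1: 0 + 480 + 58·5·32 = 9760; k=2: 870 + 0 + 58·3·32 = 6438.
Minimum: 6438 at k=2.

6438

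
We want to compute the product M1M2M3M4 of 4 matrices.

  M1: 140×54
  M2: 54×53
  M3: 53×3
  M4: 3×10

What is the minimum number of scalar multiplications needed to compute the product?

Adjacent pairs: M1M2 = 140·54·53 = 400680; M2M3 = 54·53·3 = 8586; M3M4 = 53·3·10 = 1590.
Length 3: M1..M3: k=1: 0+8586+140·54·3=31266; k=2: 400680+0+140·53·3=422940 → min 31266 | M2..M4: k=2: 0+1590+54·53·10=30210; k=3: 8586+0+54·3·10=10206 → min 10206.
Length 4: M1..M4: k=1: 0+10206+140·54·10=85806; k=2: 400680+1590+140·53·10=476470; k=3: 31266+0+140·3·10=35466 → min 35466.
Optimal order: ((M1(M2M3))M4) with cost 35466.

35466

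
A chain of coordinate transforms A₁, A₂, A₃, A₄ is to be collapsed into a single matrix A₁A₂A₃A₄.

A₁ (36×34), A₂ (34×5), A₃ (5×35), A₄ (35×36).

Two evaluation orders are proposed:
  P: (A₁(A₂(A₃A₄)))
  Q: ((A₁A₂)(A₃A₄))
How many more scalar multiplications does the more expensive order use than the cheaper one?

Order P = (A₁(A₂(A₃A₄))): (A₃A₄): 5×35 by 35×36 → 5×36, cost 5·35·36 = 6300; (A₂(A₃A₄)): 34×5 by 5×36 → 34×36, cost 34·5·36 = 6120; cumulative 12420; (A₁(A₂(A₃A₄))): 36×34 by 34×36 → 36×36, cost 36·34·36 = 44064; cumulative 56484. Total 56484.
Order Q = ((A₁A₂)(A₃A₄)): (A₁A₂): 36×34 by 34×5 → 36×5, cost 36·34·5 = 6120; (A₃A₄): 5×35 by 35×36 → 5×36, cost 5·35·36 = 6300; ((A₁A₂)(A₃A₄)): 36×5 by 5×36 → 36×36, cost 36·5·36 = 6480; cumulative 18900. Total 18900.
Difference: |56484 − 18900| = 37584.

37584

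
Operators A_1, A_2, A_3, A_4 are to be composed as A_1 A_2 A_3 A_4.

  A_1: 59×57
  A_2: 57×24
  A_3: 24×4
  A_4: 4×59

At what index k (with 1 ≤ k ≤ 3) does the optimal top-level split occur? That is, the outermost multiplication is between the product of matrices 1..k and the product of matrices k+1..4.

3

Adjacent pairs: A_1A_2 = 59·57·24 = 80712; A_2A_3 = 57·24·4 = 5472; A_3A_4 = 24·4·59 = 5664.
Length 3: A_1..A_3: k=1: 0+5472+59·57·4=18924; k=2: 80712+0+59·24·4=86376 → min 18924 | A_2..A_4: k=2: 0+5664+57·24·59=86376; k=3: 5472+0+57·4·59=18924 → min 18924.
Top-level splits: k=1: (A_1..A_1)·(A_2..A_4) → 0+18924+59·57·59 = 217341; k=2: (A_1..A_2)·(A_3..A_4) → 80712+5664+59·24·59 = 169920; k=3: (A_1..A_3)·(A_4..A_4) → 18924+0+59·4·59 = 32848.
Best split is after A_3, i.e. k = 3.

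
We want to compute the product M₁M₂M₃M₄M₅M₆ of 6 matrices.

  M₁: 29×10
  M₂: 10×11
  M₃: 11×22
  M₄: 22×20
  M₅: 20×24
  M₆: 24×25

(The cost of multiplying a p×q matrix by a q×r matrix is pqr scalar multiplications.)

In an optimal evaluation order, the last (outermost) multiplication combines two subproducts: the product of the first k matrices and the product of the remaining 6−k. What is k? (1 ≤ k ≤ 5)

1

Adjacent pairs: M₁M₂ = 29·10·11 = 3190; M₂M₃ = 10·11·22 = 2420; M₃M₄ = 11·22·20 = 4840; M₄M₅ = 22·20·24 = 10560; M₅M₆ = 20·24·25 = 12000.
Length 3: M₁..M₃: k=1: 0+2420+29·10·22=8800; k=2: 3190+0+29·11·22=10208 → min 8800 | M₂..M₄: k=2: 0+4840+10·11·20=7040; k=3: 2420+0+10·22·20=6820 → min 6820 | M₃..M₅: k=3: 0+10560+11·22·24=16368; k=4: 4840+0+11·20·24=10120 → min 10120 | M₄..M₆: k=4: 0+12000+22·20·25=23000; k=5: 10560+0+22·24·25=23760 → min 23000.
Length 4: M₁..M₄: k=1: 0+6820+29·10·20=12620; k=2: 3190+4840+29·11·20=14410; k=3: 8800+0+29·22·20=21560 → min 12620 | M₂..M₅: k=2: 0+10120+10·11·24=12760; k=3: 2420+10560+10·22·24=18260; k=4: 6820+0+10·20·24=11620 → min 11620 | M₃..M₆: k=3: 0+23000+11·22·25=29050; k=4: 4840+12000+11·20·25=22340; k=5: 10120+0+11·24·25=16720 → min 16720.
Length 5: M₁..M₅: k=1: 0+11620+29·10·24=18580; k=2: 3190+10120+29·11·24=20966; k=3: 8800+10560+29·22·24=34672; k=4: 12620+0+29·20·24=26540 → min 18580 | M₂..M₆: k=2: 0+16720+10·11·25=19470; k=3: 2420+23000+10·22·25=30920; k=4: 6820+12000+10·20·25=23820; k=5: 11620+0+10·24·25=17620 → min 17620.
Top-level splits: k=1: (M₁..M₁)·(M₂..M₆) → 0+17620+29·10·25 = 24870; k=2: (M₁..M₂)·(M₃..M₆) → 3190+16720+29·11·25 = 27885; k=3: (M₁..M₃)·(M₄..M₆) → 8800+23000+29·22·25 = 47750; k=4: (M₁..M₄)·(M₅..M₆) → 12620+12000+29·20·25 = 39120; k=5: (M₁..M₅)·(M₆..M₆) → 18580+0+29·24·25 = 35980.
Best split is after M₁, i.e. k = 1.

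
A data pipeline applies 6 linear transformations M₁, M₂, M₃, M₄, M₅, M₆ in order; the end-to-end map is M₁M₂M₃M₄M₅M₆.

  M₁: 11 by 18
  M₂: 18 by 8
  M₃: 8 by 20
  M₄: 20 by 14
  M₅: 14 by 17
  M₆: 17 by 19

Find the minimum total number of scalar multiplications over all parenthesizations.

Adjacent pairs: M₁M₂ = 11·18·8 = 1584; M₂M₃ = 18·8·20 = 2880; M₃M₄ = 8·20·14 = 2240; M₄M₅ = 20·14·17 = 4760; M₅M₆ = 14·17·19 = 4522.
Length 3: M₁..M₃: k=1: 0+2880+11·18·20=6840; k=2: 1584+0+11·8·20=3344 → min 3344 | M₂..M₄: k=2: 0+2240+18·8·14=4256; k=3: 2880+0+18·20·14=7920 → min 4256 | M₃..M₅: k=3: 0+4760+8·20·17=7480; k=4: 2240+0+8·14·17=4144 → min 4144 | M₄..M₆: k=4: 0+4522+20·14·19=9842; k=5: 4760+0+20·17·19=11220 → min 9842.
Length 4: M₁..M₄: k=1: 0+4256+11·18·14=7028; k=2: 1584+2240+11·8·14=5056; k=3: 3344+0+11·20·14=6424 → min 5056 | M₂..M₅: k=2: 0+4144+18·8·17=6592; k=3: 2880+4760+18·20·17=13760; k=4: 4256+0+18·14·17=8540 → min 6592 | M₃..M₆: k=3: 0+9842+8·20·19=12882; k=4: 2240+4522+8·14·19=8890; k=5: 4144+0+8·17·19=6728 → min 6728.
Length 5: M₁..M₅: k=1: 0+6592+11·18·17=9958; k=2: 1584+4144+11·8·17=7224; k=3: 3344+4760+11·20·17=11844; k=4: 5056+0+11·14·17=7674 → min 7224 | M₂..M₆: k=2: 0+6728+18·8·19=9464; k=3: 2880+9842+18·20·19=19562; k=4: 4256+4522+18·14·19=13566; k=5: 6592+0+18·17·19=12406 → min 9464.
Length 6: M₁..M₆: k=1: 0+9464+11·18·19=13226; k=2: 1584+6728+11·8·19=9984; k=3: 3344+9842+11·20·19=17366; k=4: 5056+4522+11·14·19=12504; k=5: 7224+0+11·17·19=10777 → min 9984.
Optimal order: ((M₁M₂)(((M₃M₄)M₅)M₆)) with cost 9984.

9984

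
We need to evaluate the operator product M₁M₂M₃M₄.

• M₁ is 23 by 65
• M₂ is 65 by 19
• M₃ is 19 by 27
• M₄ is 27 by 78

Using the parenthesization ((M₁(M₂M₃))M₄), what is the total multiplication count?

(M₂M₃): 65×19 by 19×27 → 65×27, cost 65·19·27 = 33345
(M₁(M₂M₃)): 23×65 by 65×27 → 23×27, cost 23·65·27 = 40365; cumulative 73710
((M₁(M₂M₃))M₄): 23×27 by 27×78 → 23×78, cost 23·27·78 = 48438; cumulative 122148
Total: 122148 scalar multiplications.

122148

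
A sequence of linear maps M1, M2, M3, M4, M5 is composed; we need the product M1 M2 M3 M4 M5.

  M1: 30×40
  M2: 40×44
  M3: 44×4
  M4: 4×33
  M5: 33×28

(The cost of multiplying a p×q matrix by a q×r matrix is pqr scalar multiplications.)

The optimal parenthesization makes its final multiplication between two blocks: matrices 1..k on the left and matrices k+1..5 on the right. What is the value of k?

3

Adjacent pairs: M1M2 = 30·40·44 = 52800; M2M3 = 40·44·4 = 7040; M3M4 = 44·4·33 = 5808; M4M5 = 4·33·28 = 3696.
Length 3: M1..M3: k=1: 0+7040+30·40·4=11840; k=2: 52800+0+30·44·4=58080 → min 11840 | M2..M4: k=2: 0+5808+40·44·33=63888; k=3: 7040+0+40·4·33=12320 → min 12320 | M3..M5: k=3: 0+3696+44·4·28=8624; k=4: 5808+0+44·33·28=46464 → min 8624.
Length 4: M1..M4: k=1: 0+12320+30·40·33=51920; k=2: 52800+5808+30·44·33=102168; k=3: 11840+0+30·4·33=15800 → min 15800 | M2..M5: k=2: 0+8624+40·44·28=57904; k=3: 7040+3696+40·4·28=15216; k=4: 12320+0+40·33·28=49280 → min 15216.
Top-level splits: k=1: (M1..M1)·(M2..M5) → 0+15216+30·40·28 = 48816; k=2: (M1..M2)·(M3..M5) → 52800+8624+30·44·28 = 98384; k=3: (M1..M3)·(M4..M5) → 11840+3696+30·4·28 = 18896; k=4: (M1..M4)·(M5..M5) → 15800+0+30·33·28 = 43520.
Best split is after M3, i.e. k = 3.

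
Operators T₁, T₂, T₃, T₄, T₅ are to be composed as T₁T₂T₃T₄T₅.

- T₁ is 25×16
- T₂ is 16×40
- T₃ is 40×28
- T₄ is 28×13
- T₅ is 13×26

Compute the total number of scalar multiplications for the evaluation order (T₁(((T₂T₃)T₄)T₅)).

(T₂T₃): 16×40 by 40×28 → 16×28, cost 16·40·28 = 17920
((T₂T₃)T₄): 16×28 by 28×13 → 16×13, cost 16·28·13 = 5824; cumulative 23744
(((T₂T₃)T₄)T₅): 16×13 by 13×26 → 16×26, cost 16·13·26 = 5408; cumulative 29152
(T₁(((T₂T₃)T₄)T₅)): 25×16 by 16×26 → 25×26, cost 25·16·26 = 10400; cumulative 39552
Total: 39552 scalar multiplications.

39552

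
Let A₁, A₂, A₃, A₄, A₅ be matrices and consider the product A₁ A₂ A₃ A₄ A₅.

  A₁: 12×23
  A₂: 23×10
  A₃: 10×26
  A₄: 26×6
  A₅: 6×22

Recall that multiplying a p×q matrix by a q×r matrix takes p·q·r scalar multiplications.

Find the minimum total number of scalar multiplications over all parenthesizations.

Adjacent pairs: A₁A₂ = 12·23·10 = 2760; A₂A₃ = 23·10·26 = 5980; A₃A₄ = 10·26·6 = 1560; A₄A₅ = 26·6·22 = 3432.
Length 3: A₁..A₃: k=1: 0+5980+12·23·26=13156; k=2: 2760+0+12·10·26=5880 → min 5880 | A₂..A₄: k=2: 0+1560+23·10·6=2940; k=3: 5980+0+23·26·6=9568 → min 2940 | A₃..A₅: k=3: 0+3432+10·26·22=9152; k=4: 1560+0+10·6·22=2880 → min 2880.
Length 4: A₁..A₄: k=1: 0+2940+12·23·6=4596; k=2: 2760+1560+12·10·6=5040; k=3: 5880+0+12·26·6=7752 → min 4596 | A₂..A₅: k=2: 0+2880+23·10·22=7940; k=3: 5980+3432+23·26·22=22568; k=4: 2940+0+23·6·22=5976 → min 5976.
Length 5: A₁..A₅: k=1: 0+5976+12·23·22=12048; k=2: 2760+2880+12·10·22=8280; k=3: 5880+3432+12·26·22=16176; k=4: 4596+0+12·6·22=6180 → min 6180.
Optimal order: ((A₁ (A₂ (A₃ A₄))) A₅) with cost 6180.

6180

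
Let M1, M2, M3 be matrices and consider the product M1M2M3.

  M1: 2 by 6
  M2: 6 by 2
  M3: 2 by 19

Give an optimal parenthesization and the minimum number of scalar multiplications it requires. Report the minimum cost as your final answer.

100

(M1(M2M3)): cost 456.
((M1M2)M3): cost 100.
Optimal: ((M1M2)M3) with cost 100.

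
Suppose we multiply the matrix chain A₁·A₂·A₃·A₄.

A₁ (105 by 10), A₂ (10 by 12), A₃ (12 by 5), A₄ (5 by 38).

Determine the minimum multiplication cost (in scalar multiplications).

Adjacent pairs: A₁A₂ = 105·10·12 = 12600; A₂A₃ = 10·12·5 = 600; A₃A₄ = 12·5·38 = 2280.
Length 3: A₁..A₃: k=1: 0+600+105·10·5=5850; k=2: 12600+0+105·12·5=18900 → min 5850 | A₂..A₄: k=2: 0+2280+10·12·38=6840; k=3: 600+0+10·5·38=2500 → min 2500.
Length 4: A₁..A₄: k=1: 0+2500+105·10·38=42400; k=2: 12600+2280+105·12·38=62760; k=3: 5850+0+105·5·38=25800 → min 25800.
Optimal order: ((A₁·(A₂·A₃))·A₄) with cost 25800.

25800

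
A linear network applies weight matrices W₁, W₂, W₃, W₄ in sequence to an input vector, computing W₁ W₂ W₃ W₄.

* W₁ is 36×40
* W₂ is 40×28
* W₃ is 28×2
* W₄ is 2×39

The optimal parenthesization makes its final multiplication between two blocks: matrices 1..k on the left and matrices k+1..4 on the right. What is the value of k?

3

Adjacent pairs: W₁W₂ = 36·40·28 = 40320; W₂W₃ = 40·28·2 = 2240; W₃W₄ = 28·2·39 = 2184.
Length 3: W₁..W₃: k=1: 0+2240+36·40·2=5120; k=2: 40320+0+36·28·2=42336 → min 5120 | W₂..W₄: k=2: 0+2184+40·28·39=45864; k=3: 2240+0+40·2·39=5360 → min 5360.
Top-level splits: k=1: (W₁..W₁)·(W₂..W₄) → 0+5360+36·40·39 = 61520; k=2: (W₁..W₂)·(W₃..W₄) → 40320+2184+36·28·39 = 81816; k=3: (W₁..W₃)·(W₄..W₄) → 5120+0+36·2·39 = 7928.
Best split is after W₃, i.e. k = 3.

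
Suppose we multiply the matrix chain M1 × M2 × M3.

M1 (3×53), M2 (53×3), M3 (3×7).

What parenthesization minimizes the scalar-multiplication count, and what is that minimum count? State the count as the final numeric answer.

540

(M1 × (M2 × M3)): cost 2226.
((M1 × M2) × M3): cost 540.
Optimal: ((M1 × M2) × M3) with cost 540.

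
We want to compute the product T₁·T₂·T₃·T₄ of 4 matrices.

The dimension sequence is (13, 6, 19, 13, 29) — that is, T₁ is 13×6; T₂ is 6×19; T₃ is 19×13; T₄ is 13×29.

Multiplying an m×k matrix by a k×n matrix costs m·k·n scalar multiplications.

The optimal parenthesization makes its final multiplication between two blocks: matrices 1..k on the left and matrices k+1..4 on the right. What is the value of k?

Adjacent pairs: T₁T₂ = 13·6·19 = 1482; T₂T₃ = 6·19·13 = 1482; T₃T₄ = 19·13·29 = 7163.
Length 3: T₁..T₃: k=1: 0+1482+13·6·13=2496; k=2: 1482+0+13·19·13=4693 → min 2496 | T₂..T₄: k=2: 0+7163+6·19·29=10469; k=3: 1482+0+6·13·29=3744 → min 3744.
Top-level splits: k=1: (T₁..T₁)·(T₂..T₄) → 0+3744+13·6·29 = 6006; k=2: (T₁..T₂)·(T₃..T₄) → 1482+7163+13·19·29 = 15808; k=3: (T₁..T₃)·(T₄..T₄) → 2496+0+13·13·29 = 7397.
Best split is after T₁, i.e. k = 1.

1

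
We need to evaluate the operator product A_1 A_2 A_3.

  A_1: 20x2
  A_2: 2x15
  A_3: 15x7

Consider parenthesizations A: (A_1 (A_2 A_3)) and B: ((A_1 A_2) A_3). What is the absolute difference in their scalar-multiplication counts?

Order A = (A_1 (A_2 A_3)): (A_2 A_3): 2×15 by 15×7 → 2×7, cost 2·15·7 = 210; (A_1 (A_2 A_3)): 20×2 by 2×7 → 20×7, cost 20·2·7 = 280; cumulative 490. Total 490.
Order B = ((A_1 A_2) A_3): (A_1 A_2): 20×2 by 2×15 → 20×15, cost 20·2·15 = 600; ((A_1 A_2) A_3): 20×15 by 15×7 → 20×7, cost 20·15·7 = 2100; cumulative 2700. Total 2700.
Difference: |490 − 2700| = 2210.

2210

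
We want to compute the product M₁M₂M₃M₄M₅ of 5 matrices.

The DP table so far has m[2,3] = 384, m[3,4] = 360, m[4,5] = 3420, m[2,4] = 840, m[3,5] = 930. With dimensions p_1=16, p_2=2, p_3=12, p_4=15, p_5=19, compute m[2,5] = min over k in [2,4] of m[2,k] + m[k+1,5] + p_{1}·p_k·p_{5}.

1538

m[2,5] = min over k∈[2,4] of m[2,k]+m[k+1,5]+p_{1}·p_k·p_{5}.
k=2: 0 + 930 + 16·2·19 = 1538; k=3: 384 + 3420 + 16·12·19 = 7452; k=4: 840 + 0 + 16·15·19 = 5400.
Minimum: 1538 at k=2.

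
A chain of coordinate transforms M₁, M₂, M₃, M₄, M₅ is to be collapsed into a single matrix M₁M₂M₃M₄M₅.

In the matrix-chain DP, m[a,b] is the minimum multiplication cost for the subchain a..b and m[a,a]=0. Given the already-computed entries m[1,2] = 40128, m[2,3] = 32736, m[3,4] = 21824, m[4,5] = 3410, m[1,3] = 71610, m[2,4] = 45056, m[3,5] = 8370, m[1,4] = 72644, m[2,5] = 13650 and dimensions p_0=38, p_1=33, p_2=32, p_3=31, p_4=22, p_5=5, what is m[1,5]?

19920

m[1,5] = min over k∈[1,4] of m[1,k]+m[k+1,5]+p_{0}·p_k·p_{5}.
k=1: 0 + 13650 + 38·33·5 = 19920; k=2: 40128 + 8370 + 38·32·5 = 54578; k=3: 71610 + 3410 + 38·31·5 = 80910; k=4: 72644 + 0 + 38·22·5 = 76824.
Minimum: 19920 at k=1.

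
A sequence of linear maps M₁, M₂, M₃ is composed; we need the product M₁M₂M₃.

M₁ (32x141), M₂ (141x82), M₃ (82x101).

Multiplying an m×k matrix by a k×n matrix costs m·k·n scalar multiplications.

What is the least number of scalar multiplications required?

635008

Order (M₁(M₂M₃)): (M₂M₃): 141×82 by 82×101 → 141×101, cost 141·82·101 = 1167762; (M₁(M₂M₃)): 32×141 by 141×101 → 32×101, cost 32·141·101 = 455712; cumulative 1623474. Total 1623474.
Order ((M₁M₂)M₃): (M₁M₂): 32×141 by 141×82 → 32×82, cost 32·141·82 = 369984; ((M₁M₂)M₃): 32×82 by 82×101 → 32×101, cost 32·82·101 = 265024; cumulative 635008. Total 635008.
Minimum: 635008.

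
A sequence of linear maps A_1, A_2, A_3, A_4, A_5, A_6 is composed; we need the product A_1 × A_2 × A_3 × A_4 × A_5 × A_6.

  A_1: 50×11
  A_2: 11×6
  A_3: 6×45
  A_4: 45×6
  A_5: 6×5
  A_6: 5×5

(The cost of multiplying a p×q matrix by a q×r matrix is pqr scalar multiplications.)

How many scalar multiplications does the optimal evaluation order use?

Adjacent pairs: A_1A_2 = 50·11·6 = 3300; A_2A_3 = 11·6·45 = 2970; A_3A_4 = 6·45·6 = 1620; A_4A_5 = 45·6·5 = 1350; A_5A_6 = 6·5·5 = 150.
Length 3: A_1..A_3: k=1: 0+2970+50·11·45=27720; k=2: 3300+0+50·6·45=16800 → min 16800 | A_2..A_4: k=2: 0+1620+11·6·6=2016; k=3: 2970+0+11·45·6=5940 → min 2016 | A_3..A_5: k=3: 0+1350+6·45·5=2700; k=4: 1620+0+6·6·5=1800 → min 1800 | A_4..A_6: k=4: 0+150+45·6·5=1500; k=5: 1350+0+45·5·5=2475 → min 1500.
Length 4: A_1..A_4: k=1: 0+2016+50·11·6=5316; k=2: 3300+1620+50·6·6=6720; k=3: 16800+0+50·45·6=30300 → min 5316 | A_2..A_5: k=2: 0+1800+11·6·5=2130; k=3: 2970+1350+11·45·5=6795; k=4: 2016+0+11·6·5=2346 → min 2130 | A_3..A_6: k=3: 0+1500+6·45·5=2850; k=4: 1620+150+6·6·5=1950; k=5: 1800+0+6·5·5=1950 → min 1950.
Length 5: A_1..A_5: k=1: 0+2130+50·11·5=4880; k=2: 3300+1800+50·6·5=6600; k=3: 16800+1350+50·45·5=29400; k=4: 5316+0+50·6·5=6816 → min 4880 | A_2..A_6: k=2: 0+1950+11·6·5=2280; k=3: 2970+1500+11·45·5=6945; k=4: 2016+150+11·6·5=2496; k=5: 2130+0+11·5·5=2405 → min 2280.
Length 6: A_1..A_6: k=1: 0+2280+50·11·5=5030; k=2: 3300+1950+50·6·5=6750; k=3: 16800+1500+50·45·5=29550; k=4: 5316+150+50·6·5=6966; k=5: 4880+0+50·5·5=6130 → min 5030.
Optimal order: (A_1 × (A_2 × ((A_3 × A_4) × (A_5 × A_6)))) with cost 5030.

5030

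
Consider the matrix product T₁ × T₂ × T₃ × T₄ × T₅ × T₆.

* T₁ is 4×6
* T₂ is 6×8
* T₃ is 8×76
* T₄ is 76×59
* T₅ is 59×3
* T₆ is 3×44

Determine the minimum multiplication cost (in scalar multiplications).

Adjacent pairs: T₁T₂ = 4·6·8 = 192; T₂T₃ = 6·8·76 = 3648; T₃T₄ = 8·76·59 = 35872; T₄T₅ = 76·59·3 = 13452; T₅T₆ = 59·3·44 = 7788.
Length 3: T₁..T₃: k=1: 0+3648+4·6·76=5472; k=2: 192+0+4·8·76=2624 → min 2624 | T₂..T₄: k=2: 0+35872+6·8·59=38704; k=3: 3648+0+6·76·59=30552 → min 30552 | T₃..T₅: k=3: 0+13452+8·76·3=15276; k=4: 35872+0+8·59·3=37288 → min 15276 | T₄..T₆: k=4: 0+7788+76·59·44=205084; k=5: 13452+0+76·3·44=23484 → min 23484.
Length 4: T₁..T₄: k=1: 0+30552+4·6·59=31968; k=2: 192+35872+4·8·59=37952; k=3: 2624+0+4·76·59=20560 → min 20560 | T₂..T₅: k=2: 0+15276+6·8·3=15420; k=3: 3648+13452+6·76·3=18468; k=4: 30552+0+6·59·3=31614 → min 15420 | T₃..T₆: k=3: 0+23484+8·76·44=50236; k=4: 35872+7788+8·59·44=64428; k=5: 15276+0+8·3·44=16332 → min 16332.
Length 5: T₁..T₅: k=1: 0+15420+4·6·3=15492; k=2: 192+15276+4·8·3=15564; k=3: 2624+13452+4·76·3=16988; k=4: 20560+0+4·59·3=21268 → min 15492 | T₂..T₆: k=2: 0+16332+6·8·44=18444; k=3: 3648+23484+6·76·44=47196; k=4: 30552+7788+6·59·44=53916; k=5: 15420+0+6·3·44=16212 → min 16212.
Length 6: T₁..T₆: k=1: 0+16212+4·6·44=17268; k=2: 192+16332+4·8·44=17932; k=3: 2624+23484+4·76·44=39484; k=4: 20560+7788+4·59·44=38732; k=5: 15492+0+4·3·44=16020 → min 16020.
Optimal order: ((T₁ × (T₂ × (T₃ × (T₄ × T₅)))) × T₆) with cost 16020.

16020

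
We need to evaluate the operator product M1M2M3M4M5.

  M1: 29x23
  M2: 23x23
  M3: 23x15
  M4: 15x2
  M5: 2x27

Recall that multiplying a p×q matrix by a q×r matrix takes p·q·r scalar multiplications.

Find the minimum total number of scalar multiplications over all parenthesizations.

Adjacent pairs: M1M2 = 29·23·23 = 15341; M2M3 = 23·23·15 = 7935; M3M4 = 23·15·2 = 690; M4M5 = 15·2·27 = 810.
Length 3: M1..M3: k=1: 0+7935+29·23·15=17940; k=2: 15341+0+29·23·15=25346 → min 17940 | M2..M4: k=2: 0+690+23·23·2=1748; k=3: 7935+0+23·15·2=8625 → min 1748 | M3..M5: k=3: 0+810+23·15·27=10125; k=4: 690+0+23·2·27=1932 → min 1932.
Length 4: M1..M4: k=1: 0+1748+29·23·2=3082; k=2: 15341+690+29·23·2=17365; k=3: 17940+0+29·15·2=18810 → min 3082 | M2..M5: k=2: 0+1932+23·23·27=16215; k=3: 7935+810+23·15·27=18060; k=4: 1748+0+23·2·27=2990 → min 2990.
Length 5: M1..M5: k=1: 0+2990+29·23·27=20999; k=2: 15341+1932+29·23·27=35282; k=3: 17940+810+29·15·27=30495; k=4: 3082+0+29·2·27=4648 → min 4648.
Optimal order: ((M1(M2(M3M4)))M5) with cost 4648.

4648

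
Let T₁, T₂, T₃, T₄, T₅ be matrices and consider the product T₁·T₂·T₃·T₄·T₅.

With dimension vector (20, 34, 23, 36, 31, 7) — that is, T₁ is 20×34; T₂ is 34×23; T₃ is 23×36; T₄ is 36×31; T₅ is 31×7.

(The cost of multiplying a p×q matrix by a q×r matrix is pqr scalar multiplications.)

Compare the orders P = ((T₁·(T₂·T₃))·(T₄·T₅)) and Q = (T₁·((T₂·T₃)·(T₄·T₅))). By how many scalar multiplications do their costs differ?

Order P = ((T₁·(T₂·T₃))·(T₄·T₅)): (T₂·T₃): 34×23 by 23×36 → 34×36, cost 34·23·36 = 28152; (T₁·(T₂·T₃)): 20×34 by 34×36 → 20×36, cost 20·34·36 = 24480; cumulative 52632; (T₄·T₅): 36×31 by 31×7 → 36×7, cost 36·31·7 = 7812; ((T₁·(T₂·T₃))·(T₄·T₅)): 20×36 by 36×7 → 20×7, cost 20·36·7 = 5040; cumulative 65484. Total 65484.
Order Q = (T₁·((T₂·T₃)·(T₄·T₅))): (T₂·T₃): 34×23 by 23×36 → 34×36, cost 34·23·36 = 28152; (T₄·T₅): 36×31 by 31×7 → 36×7, cost 36·31·7 = 7812; ((T₂·T₃)·(T₄·T₅)): 34×36 by 36×7 → 34×7, cost 34·36·7 = 8568; cumulative 44532; (T₁·((T₂·T₃)·(T₄·T₅))): 20×34 by 34×7 → 20×7, cost 20·34·7 = 4760; cumulative 49292. Total 49292.
Difference: |65484 − 49292| = 16192.

16192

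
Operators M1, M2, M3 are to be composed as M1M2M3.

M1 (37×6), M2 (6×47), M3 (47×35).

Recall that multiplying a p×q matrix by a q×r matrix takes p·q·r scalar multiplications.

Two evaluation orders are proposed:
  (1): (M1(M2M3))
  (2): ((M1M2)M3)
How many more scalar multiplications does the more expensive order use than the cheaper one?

53659

Order (1) = (M1(M2M3)): (M2M3): 6×47 by 47×35 → 6×35, cost 6·47·35 = 9870; (M1(M2M3)): 37×6 by 6×35 → 37×35, cost 37·6·35 = 7770; cumulative 17640. Total 17640.
Order (2) = ((M1M2)M3): (M1M2): 37×6 by 6×47 → 37×47, cost 37·6·47 = 10434; ((M1M2)M3): 37×47 by 47×35 → 37×35, cost 37·47·35 = 60865; cumulative 71299. Total 71299.
Difference: |17640 − 71299| = 53659.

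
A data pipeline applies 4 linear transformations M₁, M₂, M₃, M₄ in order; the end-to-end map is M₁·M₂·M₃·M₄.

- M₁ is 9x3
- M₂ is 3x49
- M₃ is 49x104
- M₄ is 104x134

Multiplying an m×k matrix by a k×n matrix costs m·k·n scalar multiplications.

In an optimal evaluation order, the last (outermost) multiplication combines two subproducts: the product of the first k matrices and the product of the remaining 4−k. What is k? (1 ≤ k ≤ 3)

Adjacent pairs: M₁M₂ = 9·3·49 = 1323; M₂M₃ = 3·49·104 = 15288; M₃M₄ = 49·104·134 = 682864.
Length 3: M₁..M₃: k=1: 0+15288+9·3·104=18096; k=2: 1323+0+9·49·104=47187 → min 18096 | M₂..M₄: k=2: 0+682864+3·49·134=702562; k=3: 15288+0+3·104·134=57096 → min 57096.
Top-level splits: k=1: (M₁..M₁)·(M₂..M₄) → 0+57096+9·3·134 = 60714; k=2: (M₁..M₂)·(M₃..M₄) → 1323+682864+9·49·134 = 743281; k=3: (M₁..M₃)·(M₄..M₄) → 18096+0+9·104·134 = 143520.
Best split is after M₁, i.e. k = 1.

1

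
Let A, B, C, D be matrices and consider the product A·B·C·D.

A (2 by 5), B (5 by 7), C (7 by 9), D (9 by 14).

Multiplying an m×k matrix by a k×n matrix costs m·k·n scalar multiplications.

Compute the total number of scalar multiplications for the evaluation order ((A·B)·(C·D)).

1148

(A·B): 2×5 by 5×7 → 2×7, cost 2·5·7 = 70
(C·D): 7×9 by 9×14 → 7×14, cost 7·9·14 = 882
((A·B)·(C·D)): 2×7 by 7×14 → 2×14, cost 2·7·14 = 196; cumulative 1148
Total: 1148 scalar multiplications.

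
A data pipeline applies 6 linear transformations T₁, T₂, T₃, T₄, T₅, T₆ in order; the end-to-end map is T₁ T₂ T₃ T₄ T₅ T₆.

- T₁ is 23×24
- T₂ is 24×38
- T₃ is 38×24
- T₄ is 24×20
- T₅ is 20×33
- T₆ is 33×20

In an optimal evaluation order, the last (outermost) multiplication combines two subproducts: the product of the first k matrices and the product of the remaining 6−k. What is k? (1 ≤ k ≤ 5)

4

Adjacent pairs: T₁T₂ = 23·24·38 = 20976; T₂T₃ = 24·38·24 = 21888; T₃T₄ = 38·24·20 = 18240; T₄T₅ = 24·20·33 = 15840; T₅T₆ = 20·33·20 = 13200.
Length 3: T₁..T₃: k=1: 0+21888+23·24·24=35136; k=2: 20976+0+23·38·24=41952 → min 35136 | T₂..T₄: k=2: 0+18240+24·38·20=36480; k=3: 21888+0+24·24·20=33408 → min 33408 | T₃..T₅: k=3: 0+15840+38·24·33=45936; k=4: 18240+0+38·20·33=43320 → min 43320 | T₄..T₆: k=4: 0+13200+24·20·20=22800; k=5: 15840+0+24·33·20=31680 → min 22800.
Length 4: T₁..T₄: k=1: 0+33408+23·24·20=44448; k=2: 20976+18240+23·38·20=56696; k=3: 35136+0+23·24·20=46176 → min 44448 | T₂..T₅: k=2: 0+43320+24·38·33=73416; k=3: 21888+15840+24·24·33=56736; k=4: 33408+0+24·20·33=49248 → min 49248 | T₃..T₆: k=3: 0+22800+38·24·20=41040; k=4: 18240+13200+38·20·20=46640; k=5: 43320+0+38·33·20=68400 → min 41040.
Length 5: T₁..T₅: k=1: 0+49248+23·24·33=67464; k=2: 20976+43320+23·38·33=93138; k=3: 35136+15840+23·24·33=69192; k=4: 44448+0+23·20·33=59628 → min 59628 | T₂..T₆: k=2: 0+41040+24·38·20=59280; k=3: 21888+22800+24·24·20=56208; k=4: 33408+13200+24·20·20=56208; k=5: 49248+0+24·33·20=65088 → min 56208.
Top-level splits: k=1: (T₁..T₁)·(T₂..T₆) → 0+56208+23·24·20 = 67248; k=2: (T₁..T₂)·(T₃..T₆) → 20976+41040+23·38·20 = 79496; k=3: (T₁..T₃)·(T₄..T₆) → 35136+22800+23·24·20 = 68976; k=4: (T₁..T₄)·(T₅..T₆) → 44448+13200+23·20·20 = 66848; k=5: (T₁..T₅)·(T₆..T₆) → 59628+0+23·33·20 = 74808.
Best split is after T₄, i.e. k = 4.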